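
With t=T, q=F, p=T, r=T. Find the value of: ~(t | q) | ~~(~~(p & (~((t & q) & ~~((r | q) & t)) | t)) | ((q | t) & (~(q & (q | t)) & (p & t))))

t | q = T | F = T
~(t | q) = ~T = F
t & q = T & F = F
r | q = T | F = T
(r | q) & t = T & T = T
~((r | q) & t) = ~T = F
~~((r | q) & t) = ~F = T
(t & q) & ~~((r | q) & t) = F & T = F
~((t & q) & ~~((r | q) & t)) = ~F = T
~((t & q) & ~~((r | q) & t)) | t = T | T = T
p & (~((t & q) & ~~((r | q) & t)) | t) = T & T = T
~(p & (~((t & q) & ~~((r | q) & t)) | t)) = ~T = F
~~(p & (~((t & q) & ~~((r | q) & t)) | t)) = ~F = T
q | t = F | T = T
q | t = F | T = T
q & (q | t) = F & T = F
~(q & (q | t)) = ~F = T
p & t = T & T = T
~(q & (q | t)) & (p & t) = T & T = T
(q | t) & (~(q & (q | t)) & (p & t)) = T & T = T
~~(p & (~((t & q) & ~~((r | q) & t)) | t)) | ((q | t) & (~(q & (q | t)) & (p & t))) = T | T = T
~(~~(p & (~((t & q) & ~~((r | q) & t)) | t)) | ((q | t) & (~(q & (q | t)) & (p & t)))) = ~T = F
~~(~~(p & (~((t & q) & ~~((r | q) & t)) | t)) | ((q | t) & (~(q & (q | t)) & (p & t)))) = ~F = T
~(t | q) | ~~(~~(p & (~((t & q) & ~~((r | q) & t)) | t)) | ((q | t) & (~(q & (q | t)) & (p & t)))) = F | T = T

T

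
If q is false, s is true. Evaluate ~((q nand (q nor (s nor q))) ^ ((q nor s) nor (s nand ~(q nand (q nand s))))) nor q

s nor q = 1 nor 0 = 0
q nor (s nor q) = 0 nor 0 = 1
q nand (q nor (s nor q)) = 0 nand 1 = 1
q nor s = 0 nor 1 = 0
q nand s = 0 nand 1 = 1
q nand (q nand s) = 0 nand 1 = 1
~(q nand (q nand s)) = ~1 = 0
s nand ~(q nand (q nand s)) = 1 nand 0 = 1
(q nor s) nor (s nand ~(q nand (q nand s))) = 0 nor 1 = 0
(q nand (q nor (s nor q))) ^ ((q nor s) nor (s nand ~(q nand (q nand s)))) = 1 ^ 0 = 1
~((q nand (q nor (s nor q))) ^ ((q nor s) nor (s nand ~(q nand (q nand s))))) = ~1 = 0
~((q nand (q nor (s nor q))) ^ ((q nor s) nor (s nand ~(q nand (q nand s))))) nor q = 0 nor 0 = 1

1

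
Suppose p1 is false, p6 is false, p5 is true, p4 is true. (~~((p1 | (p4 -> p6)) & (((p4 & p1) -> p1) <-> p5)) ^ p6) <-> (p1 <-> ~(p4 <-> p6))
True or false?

p4 -> p6 = T -> F = F
p1 | (p4 -> p6) = F | F = F
p4 & p1 = T & F = F
(p4 & p1) -> p1 = F -> F = T
((p4 & p1) -> p1) <-> p5 = T <-> T = T
(p1 | (p4 -> p6)) & (((p4 & p1) -> p1) <-> p5) = F & T = F
~((p1 | (p4 -> p6)) & (((p4 & p1) -> p1) <-> p5)) = ~F = T
~~((p1 | (p4 -> p6)) & (((p4 & p1) -> p1) <-> p5)) = ~T = F
~~((p1 | (p4 -> p6)) & (((p4 & p1) -> p1) <-> p5)) ^ p6 = F ^ F = F
p4 <-> p6 = T <-> F = F
~(p4 <-> p6) = ~F = T
p1 <-> ~(p4 <-> p6) = F <-> T = F
(~~((p1 | (p4 -> p6)) & (((p4 & p1) -> p1) <-> p5)) ^ p6) <-> (p1 <-> ~(p4 <-> p6)) = F <-> F = T

T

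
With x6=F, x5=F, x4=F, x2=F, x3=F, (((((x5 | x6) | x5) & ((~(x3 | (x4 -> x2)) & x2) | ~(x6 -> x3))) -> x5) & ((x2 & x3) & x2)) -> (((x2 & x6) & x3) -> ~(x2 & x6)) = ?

T

Substituting x6=F, x5=F, x4=F, x2=F, x3=F:
x5 | x6 = F | F = F
(x5 | x6) | x5 = F | F = F
x4 -> x2 = F -> F = T
x3 | (x4 -> x2) = F | T = T
~(x3 | (x4 -> x2)) = ~T = F
~(x3 | (x4 -> x2)) & x2 = F & F = F
x6 -> x3 = F -> F = T
~(x6 -> x3) = ~T = F
(~(x3 | (x4 -> x2)) & x2) | ~(x6 -> x3) = F | F = F
((x5 | x6) | x5) & ((~(x3 | (x4 -> x2)) & x2) | ~(x6 -> x3)) = F & F = F
(((x5 | x6) | x5) & ((~(x3 | (x4 -> x2)) & x2) | ~(x6 -> x3))) -> x5 = F -> F = T
x2 & x3 = F & F = F
(x2 & x3) & x2 = F & F = F
((((x5 | x6) | x5) & ((~(x3 | (x4 -> x2)) & x2) | ~(x6 -> x3))) -> x5) & ((x2 & x3) & x2) = T & F = F
x2 & x6 = F & F = F
(x2 & x6) & x3 = F & F = F
x2 & x6 = F & F = F
~(x2 & x6) = ~F = T
((x2 & x6) & x3) -> ~(x2 & x6) = F -> T = T
(((((x5 | x6) | x5) & ((~(x3 | (x4 -> x2)) & x2) | ~(x6 -> x3))) -> x5) & ((x2 & x3) & x2)) -> (((x2 & x6) & x3) -> ~(x2 & x6)) = F -> T = T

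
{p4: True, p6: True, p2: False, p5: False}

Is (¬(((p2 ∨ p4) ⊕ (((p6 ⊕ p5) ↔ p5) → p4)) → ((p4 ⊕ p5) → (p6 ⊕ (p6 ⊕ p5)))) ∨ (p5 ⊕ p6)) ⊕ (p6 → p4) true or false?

p2 ∨ p4 = False ∨ True = True
p6 ⊕ p5 = True ⊕ False = True
(p6 ⊕ p5) ↔ p5 = True ↔ False = False
((p6 ⊕ p5) ↔ p5) → p4 = False → True = True
(p2 ∨ p4) ⊕ (((p6 ⊕ p5) ↔ p5) → p4) = True ⊕ True = False
p4 ⊕ p5 = True ⊕ False = True
p6 ⊕ p5 = True ⊕ False = True
p6 ⊕ (p6 ⊕ p5) = True ⊕ True = False
(p4 ⊕ p5) → (p6 ⊕ (p6 ⊕ p5)) = True → False = False
((p2 ∨ p4) ⊕ (((p6 ⊕ p5) ↔ p5) → p4)) → ((p4 ⊕ p5) → (p6 ⊕ (p6 ⊕ p5))) = False → False = True
¬(((p2 ∨ p4) ⊕ (((p6 ⊕ p5) ↔ p5) → p4)) → ((p4 ⊕ p5) → (p6 ⊕ (p6 ⊕ p5)))) = ¬True = False
p5 ⊕ p6 = False ⊕ True = True
¬(((p2 ∨ p4) ⊕ (((p6 ⊕ p5) ↔ p5) → p4)) → ((p4 ⊕ p5) → (p6 ⊕ (p6 ⊕ p5)))) ∨ (p5 ⊕ p6) = False ∨ True = True
p6 → p4 = True → True = True
(¬(((p2 ∨ p4) ⊕ (((p6 ⊕ p5) ↔ p5) → p4)) → ((p4 ⊕ p5) → (p6 ⊕ (p6 ⊕ p5)))) ∨ (p5 ⊕ p6)) ⊕ (p6 → p4) = True ⊕ True = False

False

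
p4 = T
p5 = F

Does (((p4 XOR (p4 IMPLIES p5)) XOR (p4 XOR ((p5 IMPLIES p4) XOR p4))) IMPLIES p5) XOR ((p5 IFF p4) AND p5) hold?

p4 IMPLIES p5 = T IMPLIES F = F
p4 XOR (p4 IMPLIES p5) = T XOR F = T
p5 IMPLIES p4 = F IMPLIES T = T
(p5 IMPLIES p4) XOR p4 = T XOR T = F
p4 XOR ((p5 IMPLIES p4) XOR p4) = T XOR F = T
(p4 XOR (p4 IMPLIES p5)) XOR (p4 XOR ((p5 IMPLIES p4) XOR p4)) = T XOR T = F
((p4 XOR (p4 IMPLIES p5)) XOR (p4 XOR ((p5 IMPLIES p4) XOR p4))) IMPLIES p5 = F IMPLIES F = T
p5 IFF p4 = F IFF T = F
(p5 IFF p4) AND p5 = F AND F = F
(((p4 XOR (p4 IMPLIES p5)) XOR (p4 XOR ((p5 IMPLIES p4) XOR p4))) IMPLIES p5) XOR ((p5 IFF p4) AND p5) = T XOR F = T

T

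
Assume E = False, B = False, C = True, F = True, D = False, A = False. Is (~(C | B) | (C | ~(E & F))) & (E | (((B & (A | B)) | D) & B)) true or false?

False

C | B = True | False = True
~(C | B) = ~True = False
E & F = False & True = False
~(E & F) = ~False = True
C | ~(E & F) = True | True = True
~(C | B) | (C | ~(E & F)) = False | True = True
A | B = False | False = False
B & (A | B) = False & False = False
(B & (A | B)) | D = False | False = False
((B & (A | B)) | D) & B = False & False = False
E | (((B & (A | B)) | D) & B) = False | False = False
(~(C | B) | (C | ~(E & F))) & (E | (((B & (A | B)) | D) & B)) = True & False = False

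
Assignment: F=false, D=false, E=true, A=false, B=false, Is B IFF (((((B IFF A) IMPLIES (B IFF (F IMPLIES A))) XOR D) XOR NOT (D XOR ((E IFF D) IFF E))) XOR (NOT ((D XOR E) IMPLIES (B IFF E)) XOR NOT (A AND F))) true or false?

false

Substituting F=false, D=false, E=true, A=false, B=false:
B IFF A = false IFF false = true
F IMPLIES A = false IMPLIES false = true
B IFF (F IMPLIES A) = false IFF true = false
(B IFF A) IMPLIES (B IFF (F IMPLIES A)) = true IMPLIES false = false
((B IFF A) IMPLIES (B IFF (F IMPLIES A))) XOR D = false XOR false = false
E IFF D = true IFF false = false
(E IFF D) IFF E = false IFF true = false
D XOR ((E IFF D) IFF E) = false XOR false = false
NOT (D XOR ((E IFF D) IFF E)) = NOT false = true
(((B IFF A) IMPLIES (B IFF (F IMPLIES A))) XOR D) XOR NOT (D XOR ((E IFF D) IFF E)) = false XOR true = true
D XOR E = false XOR true = true
B IFF E = false IFF true = false
(D XOR E) IMPLIES (B IFF E) = true IMPLIES false = false
NOT ((D XOR E) IMPLIES (B IFF E)) = NOT false = true
A AND F = false AND false = false
NOT (A AND F) = NOT false = true
NOT ((D XOR E) IMPLIES (B IFF E)) XOR NOT (A AND F) = true XOR true = false
((((B IFF A) IMPLIES (B IFF (F IMPLIES A))) XOR D) XOR NOT (D XOR ((E IFF D) IFF E))) XOR (NOT ((D XOR E) IMPLIES (B IFF E)) XOR NOT (A AND F)) = true XOR false = true
B IFF (((((B IFF A) IMPLIES (B IFF (F IMPLIES A))) XOR D) XOR NOT (D XOR ((E IFF D) IFF E))) XOR (NOT ((D XOR E) IMPLIES (B IFF E)) XOR NOT (A AND F))) = false IFF true = false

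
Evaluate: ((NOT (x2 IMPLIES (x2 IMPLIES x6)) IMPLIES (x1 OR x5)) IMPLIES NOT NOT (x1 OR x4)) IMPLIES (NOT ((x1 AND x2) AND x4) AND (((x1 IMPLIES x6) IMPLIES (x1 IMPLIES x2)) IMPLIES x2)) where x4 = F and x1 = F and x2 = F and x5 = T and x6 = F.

x2 IMPLIES x6 = F IMPLIES F = T
x2 IMPLIES (x2 IMPLIES x6) = F IMPLIES T = T
NOT (x2 IMPLIES (x2 IMPLIES x6)) = NOT T = F
x1 OR x5 = F OR T = T
NOT (x2 IMPLIES (x2 IMPLIES x6)) IMPLIES (x1 OR x5) = F IMPLIES T = T
x1 OR x4 = F OR F = F
NOT (x1 OR x4) = NOT F = T
NOT NOT (x1 OR x4) = NOT T = F
(NOT (x2 IMPLIES (x2 IMPLIES x6)) IMPLIES (x1 OR x5)) IMPLIES NOT NOT (x1 OR x4) = T IMPLIES F = F
x1 AND x2 = F AND F = F
(x1 AND x2) AND x4 = F AND F = F
NOT ((x1 AND x2) AND x4) = NOT F = T
x1 IMPLIES x6 = F IMPLIES F = T
x1 IMPLIES x2 = F IMPLIES F = T
(x1 IMPLIES x6) IMPLIES (x1 IMPLIES x2) = T IMPLIES T = T
((x1 IMPLIES x6) IMPLIES (x1 IMPLIES x2)) IMPLIES x2 = T IMPLIES F = F
NOT ((x1 AND x2) AND x4) AND (((x1 IMPLIES x6) IMPLIES (x1 IMPLIES x2)) IMPLIES x2) = T AND F = F
((NOT (x2 IMPLIES (x2 IMPLIES x6)) IMPLIES (x1 OR x5)) IMPLIES NOT NOT (x1 OR x4)) IMPLIES (NOT ((x1 AND x2) AND x4) AND (((x1 IMPLIES x6) IMPLIES (x1 IMPLIES x2)) IMPLIES x2)) = F IMPLIES F = T

T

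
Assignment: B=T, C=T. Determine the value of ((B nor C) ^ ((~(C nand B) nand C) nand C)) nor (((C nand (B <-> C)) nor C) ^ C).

Substituting B=T, C=T:
B nor C = T nor T = F
C nand B = T nand T = F
~(C nand B) = ~F = T
~(C nand B) nand C = T nand T = F
(~(C nand B) nand C) nand C = F nand T = T
(B nor C) ^ ((~(C nand B) nand C) nand C) = F ^ T = T
B <-> C = T <-> T = T
C nand (B <-> C) = T nand T = F
(C nand (B <-> C)) nor C = F nor T = F
((C nand (B <-> C)) nor C) ^ C = F ^ T = T
((B nor C) ^ ((~(C nand B) nand C) nand C)) nor (((C nand (B <-> C)) nor C) ^ C) = T nor T = F

F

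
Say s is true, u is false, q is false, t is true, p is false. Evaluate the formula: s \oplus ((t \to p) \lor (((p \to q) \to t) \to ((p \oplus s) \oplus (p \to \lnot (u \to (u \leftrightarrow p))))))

t \to p = \text{True} \to \text{False} = \text{False}
p \to q = \text{False} \to \text{False} = \text{True}
(p \to q) \to t = \text{True} \to \text{True} = \text{True}
p \oplus s = \text{False} \oplus \text{True} = \text{True}
u \leftrightarrow p = \text{False} \leftrightarrow \text{False} = \text{True}
u \to (u \leftrightarrow p) = \text{False} \to \text{True} = \text{True}
\lnot (u \to (u \leftrightarrow p)) = \lnot \text{True} = \text{False}
p \to \lnot (u \to (u \leftrightarrow p)) = \text{False} \to \text{False} = \text{True}
(p \oplus s) \oplus (p \to \lnot (u \to (u \leftrightarrow p))) = \text{True} \oplus \text{True} = \text{False}
((p \to q) \to t) \to ((p \oplus s) \oplus (p \to \lnot (u \to (u \leftrightarrow p)))) = \text{True} \to \text{False} = \text{False}
(t \to p) \lor (((p \to q) \to t) \to ((p \oplus s) \oplus (p \to \lnot (u \to (u \leftrightarrow p))))) = \text{False} \lor \text{False} = \text{False}
s \oplus ((t \to p) \lor (((p \to q) \to t) \to ((p \oplus s) \oplus (p \to \lnot (u \to (u \leftrightarrow p)))))) = \text{True} \oplus \text{False} = \text{True}

\text{True}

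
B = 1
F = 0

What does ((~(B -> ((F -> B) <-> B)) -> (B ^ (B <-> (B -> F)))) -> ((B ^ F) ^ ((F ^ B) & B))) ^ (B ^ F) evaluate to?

F -> B = 0 -> 1 = 1
(F -> B) <-> B = 1 <-> 1 = 1
B -> ((F -> B) <-> B) = 1 -> 1 = 1
~(B -> ((F -> B) <-> B)) = ~1 = 0
B -> F = 1 -> 0 = 0
B <-> (B -> F) = 1 <-> 0 = 0
B ^ (B <-> (B -> F)) = 1 ^ 0 = 1
~(B -> ((F -> B) <-> B)) -> (B ^ (B <-> (B -> F))) = 0 -> 1 = 1
B ^ F = 1 ^ 0 = 1
F ^ B = 0 ^ 1 = 1
(F ^ B) & B = 1 & 1 = 1
(B ^ F) ^ ((F ^ B) & B) = 1 ^ 1 = 0
(~(B -> ((F -> B) <-> B)) -> (B ^ (B <-> (B -> F)))) -> ((B ^ F) ^ ((F ^ B) & B)) = 1 -> 0 = 0
B ^ F = 1 ^ 0 = 1
((~(B -> ((F -> B) <-> B)) -> (B ^ (B <-> (B -> F)))) -> ((B ^ F) ^ ((F ^ B) & B))) ^ (B ^ F) = 0 ^ 1 = 1

1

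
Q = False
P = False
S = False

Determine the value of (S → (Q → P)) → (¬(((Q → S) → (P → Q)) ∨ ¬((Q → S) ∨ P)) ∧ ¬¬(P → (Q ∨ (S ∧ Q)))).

Q → P = False → False = True
S → (Q → P) = False → True = True
Q → S = False → False = True
P → Q = False → False = True
(Q → S) → (P → Q) = True → True = True
Q → S = False → False = True
(Q → S) ∨ P = True ∨ False = True
¬((Q → S) ∨ P) = ¬True = False
((Q → S) → (P → Q)) ∨ ¬((Q → S) ∨ P) = True ∨ False = True
¬(((Q → S) → (P → Q)) ∨ ¬((Q → S) ∨ P)) = ¬True = False
S ∧ Q = False ∧ False = False
Q ∨ (S ∧ Q) = False ∨ False = False
P → (Q ∨ (S ∧ Q)) = False → False = True
¬(P → (Q ∨ (S ∧ Q))) = ¬True = False
¬¬(P → (Q ∨ (S ∧ Q))) = ¬False = True
¬(((Q → S) → (P → Q)) ∨ ¬((Q → S) ∨ P)) ∧ ¬¬(P → (Q ∨ (S ∧ Q))) = False ∧ True = False
(S → (Q → P)) → (¬(((Q → S) → (P → Q)) ∨ ¬((Q → S) ∨ P)) ∧ ¬¬(P → (Q ∨ (S ∧ Q)))) = True → False = False

False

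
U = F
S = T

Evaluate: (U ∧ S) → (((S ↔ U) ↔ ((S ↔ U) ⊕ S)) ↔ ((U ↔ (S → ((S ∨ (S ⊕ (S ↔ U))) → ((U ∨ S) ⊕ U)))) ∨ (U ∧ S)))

T

U ∧ S = F ∧ T = F
S ↔ U = T ↔ F = F
S ↔ U = T ↔ F = F
(S ↔ U) ⊕ S = F ⊕ T = T
(S ↔ U) ↔ ((S ↔ U) ⊕ S) = F ↔ T = F
S ↔ U = T ↔ F = F
S ⊕ (S ↔ U) = T ⊕ F = T
S ∨ (S ⊕ (S ↔ U)) = T ∨ T = T
U ∨ S = F ∨ T = T
(U ∨ S) ⊕ U = T ⊕ F = T
(S ∨ (S ⊕ (S ↔ U))) → ((U ∨ S) ⊕ U) = T → T = T
S → ((S ∨ (S ⊕ (S ↔ U))) → ((U ∨ S) ⊕ U)) = T → T = T
U ↔ (S → ((S ∨ (S ⊕ (S ↔ U))) → ((U ∨ S) ⊕ U))) = F ↔ T = F
U ∧ S = F ∧ T = F
(U ↔ (S → ((S ∨ (S ⊕ (S ↔ U))) → ((U ∨ S) ⊕ U)))) ∨ (U ∧ S) = F ∨ F = F
((S ↔ U) ↔ ((S ↔ U) ⊕ S)) ↔ ((U ↔ (S → ((S ∨ (S ⊕ (S ↔ U))) → ((U ∨ S) ⊕ U)))) ∨ (U ∧ S)) = F ↔ F = T
(U ∧ S) → (((S ↔ U) ↔ ((S ↔ U) ⊕ S)) ↔ ((U ↔ (S → ((S ∨ (S ⊕ (S ↔ U))) → ((U ∨ S) ⊕ U)))) ∨ (U ∧ S))) = F → T = T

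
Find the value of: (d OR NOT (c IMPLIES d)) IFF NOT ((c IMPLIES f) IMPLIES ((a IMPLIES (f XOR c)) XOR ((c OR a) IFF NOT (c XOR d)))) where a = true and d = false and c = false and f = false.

c IMPLIES d = false IMPLIES false = true
NOT (c IMPLIES d) = NOT true = false
d OR NOT (c IMPLIES d) = false OR false = false
c IMPLIES f = false IMPLIES false = true
f XOR c = false XOR false = false
a IMPLIES (f XOR c) = true IMPLIES false = false
c OR a = false OR true = true
c XOR d = false XOR false = false
NOT (c XOR d) = NOT false = true
(c OR a) IFF NOT (c XOR d) = true IFF true = true
(a IMPLIES (f XOR c)) XOR ((c OR a) IFF NOT (c XOR d)) = false XOR true = true
(c IMPLIES f) IMPLIES ((a IMPLIES (f XOR c)) XOR ((c OR a) IFF NOT (c XOR d))) = true IMPLIES true = true
NOT ((c IMPLIES f) IMPLIES ((a IMPLIES (f XOR c)) XOR ((c OR a) IFF NOT (c XOR d)))) = NOT true = false
(d OR NOT (c IMPLIES d)) IFF NOT ((c IMPLIES f) IMPLIES ((a IMPLIES (f XOR c)) XOR ((c OR a) IFF NOT (c XOR d)))) = false IFF false = true

true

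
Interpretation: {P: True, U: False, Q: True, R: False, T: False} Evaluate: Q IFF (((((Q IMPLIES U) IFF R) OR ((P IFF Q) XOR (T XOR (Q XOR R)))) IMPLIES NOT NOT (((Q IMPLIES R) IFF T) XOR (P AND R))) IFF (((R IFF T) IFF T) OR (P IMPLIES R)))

Substituting P=True, U=False, Q=True, R=False, T=False:
Q IMPLIES U = True IMPLIES False = False
(Q IMPLIES U) IFF R = False IFF False = True
P IFF Q = True IFF True = True
Q XOR R = True XOR False = True
T XOR (Q XOR R) = False XOR True = True
(P IFF Q) XOR (T XOR (Q XOR R)) = True XOR True = False
((Q IMPLIES U) IFF R) OR ((P IFF Q) XOR (T XOR (Q XOR R))) = True OR False = True
Q IMPLIES R = True IMPLIES False = False
(Q IMPLIES R) IFF T = False IFF False = True
P AND R = True AND False = False
((Q IMPLIES R) IFF T) XOR (P AND R) = True XOR False = True
NOT (((Q IMPLIES R) IFF T) XOR (P AND R)) = NOT True = False
NOT NOT (((Q IMPLIES R) IFF T) XOR (P AND R)) = NOT False = True
(((Q IMPLIES U) IFF R) OR ((P IFF Q) XOR (T XOR (Q XOR R)))) IMPLIES NOT NOT (((Q IMPLIES R) IFF T) XOR (P AND R)) = True IMPLIES True = True
R IFF T = False IFF False = True
(R IFF T) IFF T = True IFF False = False
P IMPLIES R = True IMPLIES False = False
((R IFF T) IFF T) OR (P IMPLIES R) = False OR False = False
((((Q IMPLIES U) IFF R) OR ((P IFF Q) XOR (T XOR (Q XOR R)))) IMPLIES NOT NOT (((Q IMPLIES R) IFF T) XOR (P AND R))) IFF (((R IFF T) IFF T) OR (P IMPLIES R)) = True IFF False = False
Q IFF (((((Q IMPLIES U) IFF R) OR ((P IFF Q) XOR (T XOR (Q XOR R)))) IMPLIES NOT NOT (((Q IMPLIES R) IFF T) XOR (P AND R))) IFF (((R IFF T) IFF T) OR (P IMPLIES R))) = True IFF False = False

False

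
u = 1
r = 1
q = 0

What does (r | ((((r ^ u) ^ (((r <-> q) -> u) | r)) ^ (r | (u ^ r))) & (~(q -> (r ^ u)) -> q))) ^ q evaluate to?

r ^ u = 1 ^ 1 = 0
r <-> q = 1 <-> 0 = 0
(r <-> q) -> u = 0 -> 1 = 1
((r <-> q) -> u) | r = 1 | 1 = 1
(r ^ u) ^ (((r <-> q) -> u) | r) = 0 ^ 1 = 1
u ^ r = 1 ^ 1 = 0
r | (u ^ r) = 1 | 0 = 1
((r ^ u) ^ (((r <-> q) -> u) | r)) ^ (r | (u ^ r)) = 1 ^ 1 = 0
r ^ u = 1 ^ 1 = 0
q -> (r ^ u) = 0 -> 0 = 1
~(q -> (r ^ u)) = ~1 = 0
~(q -> (r ^ u)) -> q = 0 -> 0 = 1
(((r ^ u) ^ (((r <-> q) -> u) | r)) ^ (r | (u ^ r))) & (~(q -> (r ^ u)) -> q) = 0 & 1 = 0
r | ((((r ^ u) ^ (((r <-> q) -> u) | r)) ^ (r | (u ^ r))) & (~(q -> (r ^ u)) -> q)) = 1 | 0 = 1
(r | ((((r ^ u) ^ (((r <-> q) -> u) | r)) ^ (r | (u ^ r))) & (~(q -> (r ^ u)) -> q))) ^ q = 1 ^ 0 = 1

1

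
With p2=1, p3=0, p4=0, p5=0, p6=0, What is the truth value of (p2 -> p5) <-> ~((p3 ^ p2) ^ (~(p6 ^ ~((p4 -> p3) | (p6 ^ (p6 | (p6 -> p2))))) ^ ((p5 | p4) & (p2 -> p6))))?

p2 -> p5 = 1 -> 0 = 0
p3 ^ p2 = 0 ^ 1 = 1
p4 -> p3 = 0 -> 0 = 1
p6 -> p2 = 0 -> 1 = 1
p6 | (p6 -> p2) = 0 | 1 = 1
p6 ^ (p6 | (p6 -> p2)) = 0 ^ 1 = 1
(p4 -> p3) | (p6 ^ (p6 | (p6 -> p2))) = 1 | 1 = 1
~((p4 -> p3) | (p6 ^ (p6 | (p6 -> p2)))) = ~1 = 0
p6 ^ ~((p4 -> p3) | (p6 ^ (p6 | (p6 -> p2)))) = 0 ^ 0 = 0
~(p6 ^ ~((p4 -> p3) | (p6 ^ (p6 | (p6 -> p2))))) = ~0 = 1
p5 | p4 = 0 | 0 = 0
p2 -> p6 = 1 -> 0 = 0
(p5 | p4) & (p2 -> p6) = 0 & 0 = 0
~(p6 ^ ~((p4 -> p3) | (p6 ^ (p6 | (p6 -> p2))))) ^ ((p5 | p4) & (p2 -> p6)) = 1 ^ 0 = 1
(p3 ^ p2) ^ (~(p6 ^ ~((p4 -> p3) | (p6 ^ (p6 | (p6 -> p2))))) ^ ((p5 | p4) & (p2 -> p6))) = 1 ^ 1 = 0
~((p3 ^ p2) ^ (~(p6 ^ ~((p4 -> p3) | (p6 ^ (p6 | (p6 -> p2))))) ^ ((p5 | p4) & (p2 -> p6)))) = ~0 = 1
(p2 -> p5) <-> ~((p3 ^ p2) ^ (~(p6 ^ ~((p4 -> p3) | (p6 ^ (p6 | (p6 -> p2))))) ^ ((p5 | p4) & (p2 -> p6)))) = 0 <-> 1 = 0

0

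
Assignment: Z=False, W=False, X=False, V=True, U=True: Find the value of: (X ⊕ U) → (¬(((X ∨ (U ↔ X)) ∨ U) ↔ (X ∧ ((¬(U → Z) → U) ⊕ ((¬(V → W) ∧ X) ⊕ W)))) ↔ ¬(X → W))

False

X ⊕ U = False ⊕ True = True
U ↔ X = True ↔ False = False
X ∨ (U ↔ X) = False ∨ False = False
(X ∨ (U ↔ X)) ∨ U = False ∨ True = True
U → Z = True → False = False
¬(U → Z) = ¬False = True
¬(U → Z) → U = True → True = True
V → W = True → False = False
¬(V → W) = ¬False = True
¬(V → W) ∧ X = True ∧ False = False
(¬(V → W) ∧ X) ⊕ W = False ⊕ False = False
(¬(U → Z) → U) ⊕ ((¬(V → W) ∧ X) ⊕ W) = True ⊕ False = True
X ∧ ((¬(U → Z) → U) ⊕ ((¬(V → W) ∧ X) ⊕ W)) = False ∧ True = False
((X ∨ (U ↔ X)) ∨ U) ↔ (X ∧ ((¬(U → Z) → U) ⊕ ((¬(V → W) ∧ X) ⊕ W))) = True ↔ False = False
¬(((X ∨ (U ↔ X)) ∨ U) ↔ (X ∧ ((¬(U → Z) → U) ⊕ ((¬(V → W) ∧ X) ⊕ W)))) = ¬False = True
X → W = False → False = True
¬(X → W) = ¬True = False
¬(((X ∨ (U ↔ X)) ∨ U) ↔ (X ∧ ((¬(U → Z) → U) ⊕ ((¬(V → W) ∧ X) ⊕ W)))) ↔ ¬(X → W) = True ↔ False = False
(X ⊕ U) → (¬(((X ∨ (U ↔ X)) ∨ U) ↔ (X ∧ ((¬(U → Z) → U) ⊕ ((¬(V → W) ∧ X) ⊕ W)))) ↔ ¬(X → W)) = True → False = False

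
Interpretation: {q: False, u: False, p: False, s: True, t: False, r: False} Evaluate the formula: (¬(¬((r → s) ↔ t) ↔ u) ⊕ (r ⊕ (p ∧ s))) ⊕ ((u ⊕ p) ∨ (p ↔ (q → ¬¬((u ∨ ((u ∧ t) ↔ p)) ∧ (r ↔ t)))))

True

r → s = False → True = True
(r → s) ↔ t = True ↔ False = False
¬((r → s) ↔ t) = ¬False = True
¬((r → s) ↔ t) ↔ u = True ↔ False = False
¬(¬((r → s) ↔ t) ↔ u) = ¬False = True
p ∧ s = False ∧ True = False
r ⊕ (p ∧ s) = False ⊕ False = False
¬(¬((r → s) ↔ t) ↔ u) ⊕ (r ⊕ (p ∧ s)) = True ⊕ False = True
u ⊕ p = False ⊕ False = False
u ∧ t = False ∧ False = False
(u ∧ t) ↔ p = False ↔ False = True
u ∨ ((u ∧ t) ↔ p) = False ∨ True = True
r ↔ t = False ↔ False = True
(u ∨ ((u ∧ t) ↔ p)) ∧ (r ↔ t) = True ∧ True = True
¬((u ∨ ((u ∧ t) ↔ p)) ∧ (r ↔ t)) = ¬True = False
¬¬((u ∨ ((u ∧ t) ↔ p)) ∧ (r ↔ t)) = ¬False = True
q → ¬¬((u ∨ ((u ∧ t) ↔ p)) ∧ (r ↔ t)) = False → True = True
p ↔ (q → ¬¬((u ∨ ((u ∧ t) ↔ p)) ∧ (r ↔ t))) = False ↔ True = False
(u ⊕ p) ∨ (p ↔ (q → ¬¬((u ∨ ((u ∧ t) ↔ p)) ∧ (r ↔ t)))) = False ∨ False = False
(¬(¬((r → s) ↔ t) ↔ u) ⊕ (r ⊕ (p ∧ s))) ⊕ ((u ⊕ p) ∨ (p ↔ (q → ¬¬((u ∨ ((u ∧ t) ↔ p)) ∧ (r ↔ t))))) = True ⊕ False = True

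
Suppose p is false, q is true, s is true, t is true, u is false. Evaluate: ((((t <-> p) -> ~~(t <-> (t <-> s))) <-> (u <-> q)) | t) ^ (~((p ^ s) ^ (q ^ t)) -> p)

F

t <-> p = T <-> F = F
t <-> s = T <-> T = T
t <-> (t <-> s) = T <-> T = T
~(t <-> (t <-> s)) = ~T = F
~~(t <-> (t <-> s)) = ~F = T
(t <-> p) -> ~~(t <-> (t <-> s)) = F -> T = T
u <-> q = F <-> T = F
((t <-> p) -> ~~(t <-> (t <-> s))) <-> (u <-> q) = T <-> F = F
(((t <-> p) -> ~~(t <-> (t <-> s))) <-> (u <-> q)) | t = F | T = T
p ^ s = F ^ T = T
q ^ t = T ^ T = F
(p ^ s) ^ (q ^ t) = T ^ F = T
~((p ^ s) ^ (q ^ t)) = ~T = F
~((p ^ s) ^ (q ^ t)) -> p = F -> F = T
((((t <-> p) -> ~~(t <-> (t <-> s))) <-> (u <-> q)) | t) ^ (~((p ^ s) ^ (q ^ t)) -> p) = T ^ T = F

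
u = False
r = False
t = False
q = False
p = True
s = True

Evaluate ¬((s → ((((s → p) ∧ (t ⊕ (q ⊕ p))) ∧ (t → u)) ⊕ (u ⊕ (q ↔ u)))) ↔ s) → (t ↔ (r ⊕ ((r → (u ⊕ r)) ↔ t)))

s → p = True → True = True
q ⊕ p = False ⊕ True = True
t ⊕ (q ⊕ p) = False ⊕ True = True
(s → p) ∧ (t ⊕ (q ⊕ p)) = True ∧ True = True
t → u = False → False = True
((s → p) ∧ (t ⊕ (q ⊕ p))) ∧ (t → u) = True ∧ True = True
q ↔ u = False ↔ False = True
u ⊕ (q ↔ u) = False ⊕ True = True
(((s → p) ∧ (t ⊕ (q ⊕ p))) ∧ (t → u)) ⊕ (u ⊕ (q ↔ u)) = True ⊕ True = False
s → ((((s → p) ∧ (t ⊕ (q ⊕ p))) ∧ (t → u)) ⊕ (u ⊕ (q ↔ u))) = True → False = False
(s → ((((s → p) ∧ (t ⊕ (q ⊕ p))) ∧ (t → u)) ⊕ (u ⊕ (q ↔ u)))) ↔ s = False ↔ True = False
¬((s → ((((s → p) ∧ (t ⊕ (q ⊕ p))) ∧ (t → u)) ⊕ (u ⊕ (q ↔ u)))) ↔ s) = ¬False = True
u ⊕ r = False ⊕ False = False
r → (u ⊕ r) = False → False = True
(r → (u ⊕ r)) ↔ t = True ↔ False = False
r ⊕ ((r → (u ⊕ r)) ↔ t) = False ⊕ False = False
t ↔ (r ⊕ ((r → (u ⊕ r)) ↔ t)) = False ↔ False = True
¬((s → ((((s → p) ∧ (t ⊕ (q ⊕ p))) ∧ (t → u)) ⊕ (u ⊕ (q ↔ u)))) ↔ s) → (t ↔ (r ⊕ ((r → (u ⊕ r)) ↔ t))) = True → True = True

True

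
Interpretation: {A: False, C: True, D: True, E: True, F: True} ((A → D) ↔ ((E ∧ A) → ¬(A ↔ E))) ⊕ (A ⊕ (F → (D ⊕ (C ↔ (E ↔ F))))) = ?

True

A → D = False → True = True
E ∧ A = True ∧ False = False
A ↔ E = False ↔ True = False
¬(A ↔ E) = ¬False = True
(E ∧ A) → ¬(A ↔ E) = False → True = True
(A → D) ↔ ((E ∧ A) → ¬(A ↔ E)) = True ↔ True = True
E ↔ F = True ↔ True = True
C ↔ (E ↔ F) = True ↔ True = True
D ⊕ (C ↔ (E ↔ F)) = True ⊕ True = False
F → (D ⊕ (C ↔ (E ↔ F))) = True → False = False
A ⊕ (F → (D ⊕ (C ↔ (E ↔ F)))) = False ⊕ False = False
((A → D) ↔ ((E ∧ A) → ¬(A ↔ E))) ⊕ (A ⊕ (F → (D ⊕ (C ↔ (E ↔ F))))) = True ⊕ False = True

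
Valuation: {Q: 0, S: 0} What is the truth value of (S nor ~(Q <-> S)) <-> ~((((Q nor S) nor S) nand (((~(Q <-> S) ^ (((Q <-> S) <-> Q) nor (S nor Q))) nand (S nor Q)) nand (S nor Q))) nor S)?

Q <-> S = 0 <-> 0 = 1
~(Q <-> S) = ~1 = 0
S nor ~(Q <-> S) = 0 nor 0 = 1
Q nor S = 0 nor 0 = 1
(Q nor S) nor S = 1 nor 0 = 0
Q <-> S = 0 <-> 0 = 1
~(Q <-> S) = ~1 = 0
Q <-> S = 0 <-> 0 = 1
(Q <-> S) <-> Q = 1 <-> 0 = 0
S nor Q = 0 nor 0 = 1
((Q <-> S) <-> Q) nor (S nor Q) = 0 nor 1 = 0
~(Q <-> S) ^ (((Q <-> S) <-> Q) nor (S nor Q)) = 0 ^ 0 = 0
S nor Q = 0 nor 0 = 1
(~(Q <-> S) ^ (((Q <-> S) <-> Q) nor (S nor Q))) nand (S nor Q) = 0 nand 1 = 1
S nor Q = 0 nor 0 = 1
((~(Q <-> S) ^ (((Q <-> S) <-> Q) nor (S nor Q))) nand (S nor Q)) nand (S nor Q) = 1 nand 1 = 0
((Q nor S) nor S) nand (((~(Q <-> S) ^ (((Q <-> S) <-> Q) nor (S nor Q))) nand (S nor Q)) nand (S nor Q)) = 0 nand 0 = 1
(((Q nor S) nor S) nand (((~(Q <-> S) ^ (((Q <-> S) <-> Q) nor (S nor Q))) nand (S nor Q)) nand (S nor Q))) nor S = 1 nor 0 = 0
~((((Q nor S) nor S) nand (((~(Q <-> S) ^ (((Q <-> S) <-> Q) nor (S nor Q))) nand (S nor Q)) nand (S nor Q))) nor S) = ~0 = 1
(S nor ~(Q <-> S)) <-> ~((((Q nor S) nor S) nand (((~(Q <-> S) ^ (((Q <-> S) <-> Q) nor (S nor Q))) nand (S nor Q)) nand (S nor Q))) nor S) = 1 <-> 1 = 1

1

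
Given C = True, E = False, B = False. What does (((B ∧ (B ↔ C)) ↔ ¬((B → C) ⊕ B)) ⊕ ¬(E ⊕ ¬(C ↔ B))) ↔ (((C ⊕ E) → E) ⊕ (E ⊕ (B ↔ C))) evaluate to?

False

Substituting C=True, E=False, B=False:
B ↔ C = False ↔ True = False
B ∧ (B ↔ C) = False ∧ False = False
B → C = False → True = True
(B → C) ⊕ B = True ⊕ False = True
¬((B → C) ⊕ B) = ¬True = False
(B ∧ (B ↔ C)) ↔ ¬((B → C) ⊕ B) = False ↔ False = True
C ↔ B = True ↔ False = False
¬(C ↔ B) = ¬False = True
E ⊕ ¬(C ↔ B) = False ⊕ True = True
¬(E ⊕ ¬(C ↔ B)) = ¬True = False
((B ∧ (B ↔ C)) ↔ ¬((B → C) ⊕ B)) ⊕ ¬(E ⊕ ¬(C ↔ B)) = True ⊕ False = True
C ⊕ E = True ⊕ False = True
(C ⊕ E) → E = True → False = False
B ↔ C = False ↔ True = False
E ⊕ (B ↔ C) = False ⊕ False = False
((C ⊕ E) → E) ⊕ (E ⊕ (B ↔ C)) = False ⊕ False = False
(((B ∧ (B ↔ C)) ↔ ¬((B → C) ⊕ B)) ⊕ ¬(E ⊕ ¬(C ↔ B))) ↔ (((C ⊕ E) → E) ⊕ (E ⊕ (B ↔ C))) = True ↔ False = False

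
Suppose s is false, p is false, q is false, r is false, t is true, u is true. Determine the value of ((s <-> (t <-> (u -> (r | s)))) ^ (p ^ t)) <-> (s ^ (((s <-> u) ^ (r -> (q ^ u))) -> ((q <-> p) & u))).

0

Substituting s=0, p=0, q=0, r=0, t=1, u=1:
r | s = 0 | 0 = 0
u -> (r | s) = 1 -> 0 = 0
t <-> (u -> (r | s)) = 1 <-> 0 = 0
s <-> (t <-> (u -> (r | s))) = 0 <-> 0 = 1
p ^ t = 0 ^ 1 = 1
(s <-> (t <-> (u -> (r | s)))) ^ (p ^ t) = 1 ^ 1 = 0
s <-> u = 0 <-> 1 = 0
q ^ u = 0 ^ 1 = 1
r -> (q ^ u) = 0 -> 1 = 1
(s <-> u) ^ (r -> (q ^ u)) = 0 ^ 1 = 1
q <-> p = 0 <-> 0 = 1
(q <-> p) & u = 1 & 1 = 1
((s <-> u) ^ (r -> (q ^ u))) -> ((q <-> p) & u) = 1 -> 1 = 1
s ^ (((s <-> u) ^ (r -> (q ^ u))) -> ((q <-> p) & u)) = 0 ^ 1 = 1
((s <-> (t <-> (u -> (r | s)))) ^ (p ^ t)) <-> (s ^ (((s <-> u) ^ (r -> (q ^ u))) -> ((q <-> p) & u))) = 0 <-> 1 = 0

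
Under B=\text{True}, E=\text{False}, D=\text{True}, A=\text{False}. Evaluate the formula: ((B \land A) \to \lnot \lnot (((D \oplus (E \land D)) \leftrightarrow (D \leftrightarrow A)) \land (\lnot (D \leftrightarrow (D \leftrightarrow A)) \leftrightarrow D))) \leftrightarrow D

\text{True}

B \land A = \text{True} \land \text{False} = \text{False}
E \land D = \text{False} \land \text{True} = \text{False}
D \oplus (E \land D) = \text{True} \oplus \text{False} = \text{True}
D \leftrightarrow A = \text{True} \leftrightarrow \text{False} = \text{False}
(D \oplus (E \land D)) \leftrightarrow (D \leftrightarrow A) = \text{True} \leftrightarrow \text{False} = \text{False}
D \leftrightarrow A = \text{True} \leftrightarrow \text{False} = \text{False}
D \leftrightarrow (D \leftrightarrow A) = \text{True} \leftrightarrow \text{False} = \text{False}
\lnot (D \leftrightarrow (D \leftrightarrow A)) = \lnot \text{False} = \text{True}
\lnot (D \leftrightarrow (D \leftrightarrow A)) \leftrightarrow D = \text{True} \leftrightarrow \text{True} = \text{True}
((D \oplus (E \land D)) \leftrightarrow (D \leftrightarrow A)) \land (\lnot (D \leftrightarrow (D \leftrightarrow A)) \leftrightarrow D) = \text{False} \land \text{True} = \text{False}
\lnot (((D \oplus (E \land D)) \leftrightarrow (D \leftrightarrow A)) \land (\lnot (D \leftrightarrow (D \leftrightarrow A)) \leftrightarrow D)) = \lnot \text{False} = \text{True}
\lnot \lnot (((D \oplus (E \land D)) \leftrightarrow (D \leftrightarrow A)) \land (\lnot (D \leftrightarrow (D \leftrightarrow A)) \leftrightarrow D)) = \lnot \text{True} = \text{False}
(B \land A) \to \lnot \lnot (((D \oplus (E \land D)) \leftrightarrow (D \leftrightarrow A)) \land (\lnot (D \leftrightarrow (D \leftrightarrow A)) \leftrightarrow D)) = \text{False} \to \text{False} = \text{True}
((B \land A) \to \lnot \lnot (((D \oplus (E \land D)) \leftrightarrow (D \leftrightarrow A)) \land (\lnot (D \leftrightarrow (D \leftrightarrow A)) \leftrightarrow D))) \leftrightarrow D = \text{True} \leftrightarrow \text{True} = \text{True}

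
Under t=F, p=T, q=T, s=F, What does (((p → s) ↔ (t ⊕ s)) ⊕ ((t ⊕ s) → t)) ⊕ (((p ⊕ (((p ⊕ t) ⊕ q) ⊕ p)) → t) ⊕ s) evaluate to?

Substituting t=F, p=T, q=T, s=F:
p → s = T → F = F
t ⊕ s = F ⊕ F = F
(p → s) ↔ (t ⊕ s) = F ↔ F = T
t ⊕ s = F ⊕ F = F
(t ⊕ s) → t = F → F = T
((p → s) ↔ (t ⊕ s)) ⊕ ((t ⊕ s) → t) = T ⊕ T = F
p ⊕ t = T ⊕ F = T
(p ⊕ t) ⊕ q = T ⊕ T = F
((p ⊕ t) ⊕ q) ⊕ p = F ⊕ T = T
p ⊕ (((p ⊕ t) ⊕ q) ⊕ p) = T ⊕ T = F
(p ⊕ (((p ⊕ t) ⊕ q) ⊕ p)) → t = F → F = T
((p ⊕ (((p ⊕ t) ⊕ q) ⊕ p)) → t) ⊕ s = T ⊕ F = T
(((p → s) ↔ (t ⊕ s)) ⊕ ((t ⊕ s) → t)) ⊕ (((p ⊕ (((p ⊕ t) ⊕ q) ⊕ p)) → t) ⊕ s) = F ⊕ T = T

T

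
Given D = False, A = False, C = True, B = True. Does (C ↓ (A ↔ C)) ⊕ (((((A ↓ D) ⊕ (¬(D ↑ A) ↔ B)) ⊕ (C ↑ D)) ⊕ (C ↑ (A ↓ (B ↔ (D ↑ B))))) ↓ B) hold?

A ↔ C = False ↔ True = False
C ↓ (A ↔ C) = True ↓ False = False
A ↓ D = False ↓ False = True
D ↑ A = False ↑ False = True
¬(D ↑ A) = ¬True = False
¬(D ↑ A) ↔ B = False ↔ True = False
(A ↓ D) ⊕ (¬(D ↑ A) ↔ B) = True ⊕ False = True
C ↑ D = True ↑ False = True
((A ↓ D) ⊕ (¬(D ↑ A) ↔ B)) ⊕ (C ↑ D) = True ⊕ True = False
D ↑ B = False ↑ True = True
B ↔ (D ↑ B) = True ↔ True = True
A ↓ (B ↔ (D ↑ B)) = False ↓ True = False
C ↑ (A ↓ (B ↔ (D ↑ B))) = True ↑ False = True
(((A ↓ D) ⊕ (¬(D ↑ A) ↔ B)) ⊕ (C ↑ D)) ⊕ (C ↑ (A ↓ (B ↔ (D ↑ B)))) = False ⊕ True = True
((((A ↓ D) ⊕ (¬(D ↑ A) ↔ B)) ⊕ (C ↑ D)) ⊕ (C ↑ (A ↓ (B ↔ (D ↑ B))))) ↓ B = True ↓ True = False
(C ↓ (A ↔ C)) ⊕ (((((A ↓ D) ⊕ (¬(D ↑ A) ↔ B)) ⊕ (C ↑ D)) ⊕ (C ↑ (A ↓ (B ↔ (D ↑ B))))) ↓ B) = False ⊕ False = False

False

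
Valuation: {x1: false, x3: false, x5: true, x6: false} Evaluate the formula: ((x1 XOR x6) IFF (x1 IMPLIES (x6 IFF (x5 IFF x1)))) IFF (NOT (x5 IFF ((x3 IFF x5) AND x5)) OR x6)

Substituting x1=false, x3=false, x5=true, x6=false:
x1 XOR x6 = false XOR false = false
x5 IFF x1 = true IFF false = false
x6 IFF (x5 IFF x1) = false IFF false = true
x1 IMPLIES (x6 IFF (x5 IFF x1)) = false IMPLIES true = true
(x1 XOR x6) IFF (x1 IMPLIES (x6 IFF (x5 IFF x1))) = false IFF true = false
x3 IFF x5 = false IFF true = false
(x3 IFF x5) AND x5 = false AND true = false
x5 IFF ((x3 IFF x5) AND x5) = true IFF false = false
NOT (x5 IFF ((x3 IFF x5) AND x5)) = NOT false = true
NOT (x5 IFF ((x3 IFF x5) AND x5)) OR x6 = true OR false = true
((x1 XOR x6) IFF (x1 IMPLIES (x6 IFF (x5 IFF x1)))) IFF (NOT (x5 IFF ((x3 IFF x5) AND x5)) OR x6) = false IFF true = false

false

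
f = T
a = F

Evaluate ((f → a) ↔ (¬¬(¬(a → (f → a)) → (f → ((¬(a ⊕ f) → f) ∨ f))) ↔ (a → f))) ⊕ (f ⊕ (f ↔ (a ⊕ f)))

F

f → a = T → F = F
f → a = T → F = F
a → (f → a) = F → F = T
¬(a → (f → a)) = ¬T = F
a ⊕ f = F ⊕ T = T
¬(a ⊕ f) = ¬T = F
¬(a ⊕ f) → f = F → T = T
(¬(a ⊕ f) → f) ∨ f = T ∨ T = T
f → ((¬(a ⊕ f) → f) ∨ f) = T → T = T
¬(a → (f → a)) → (f → ((¬(a ⊕ f) → f) ∨ f)) = F → T = T
¬(¬(a → (f → a)) → (f → ((¬(a ⊕ f) → f) ∨ f))) = ¬T = F
¬¬(¬(a → (f → a)) → (f → ((¬(a ⊕ f) → f) ∨ f))) = ¬F = T
a → f = F → T = T
¬¬(¬(a → (f → a)) → (f → ((¬(a ⊕ f) → f) ∨ f))) ↔ (a → f) = T ↔ T = T
(f → a) ↔ (¬¬(¬(a → (f → a)) → (f → ((¬(a ⊕ f) → f) ∨ f))) ↔ (a → f)) = F ↔ T = F
a ⊕ f = F ⊕ T = T
f ↔ (a ⊕ f) = T ↔ T = T
f ⊕ (f ↔ (a ⊕ f)) = T ⊕ T = F
((f → a) ↔ (¬¬(¬(a → (f → a)) → (f → ((¬(a ⊕ f) → f) ∨ f))) ↔ (a → f))) ⊕ (f ⊕ (f ↔ (a ⊕ f))) = F ⊕ F = F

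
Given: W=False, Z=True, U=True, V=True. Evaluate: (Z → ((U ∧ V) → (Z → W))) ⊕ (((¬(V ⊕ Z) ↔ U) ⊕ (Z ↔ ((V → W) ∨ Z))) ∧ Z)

False

U ∧ V = True ∧ True = True
Z → W = True → False = False
(U ∧ V) → (Z → W) = True → False = False
Z → ((U ∧ V) → (Z → W)) = True → False = False
V ⊕ Z = True ⊕ True = False
¬(V ⊕ Z) = ¬False = True
¬(V ⊕ Z) ↔ U = True ↔ True = True
V → W = True → False = False
(V → W) ∨ Z = False ∨ True = True
Z ↔ ((V → W) ∨ Z) = True ↔ True = True
(¬(V ⊕ Z) ↔ U) ⊕ (Z ↔ ((V → W) ∨ Z)) = True ⊕ True = False
((¬(V ⊕ Z) ↔ U) ⊕ (Z ↔ ((V → W) ∨ Z))) ∧ Z = False ∧ True = False
(Z → ((U ∧ V) → (Z → W))) ⊕ (((¬(V ⊕ Z) ↔ U) ⊕ (Z ↔ ((V → W) ∨ Z))) ∧ Z) = False ⊕ False = False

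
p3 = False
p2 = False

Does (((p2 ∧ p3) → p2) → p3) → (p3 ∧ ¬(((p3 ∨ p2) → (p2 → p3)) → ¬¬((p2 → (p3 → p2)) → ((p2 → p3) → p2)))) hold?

True

p2 ∧ p3 = False ∧ False = False
(p2 ∧ p3) → p2 = False → False = True
((p2 ∧ p3) → p2) → p3 = True → False = False
p3 ∨ p2 = False ∨ False = False
p2 → p3 = False → False = True
(p3 ∨ p2) → (p2 → p3) = False → True = True
p3 → p2 = False → False = True
p2 → (p3 → p2) = False → True = True
p2 → p3 = False → False = True
(p2 → p3) → p2 = True → False = False
(p2 → (p3 → p2)) → ((p2 → p3) → p2) = True → False = False
¬((p2 → (p3 → p2)) → ((p2 → p3) → p2)) = ¬False = True
¬¬((p2 → (p3 → p2)) → ((p2 → p3) → p2)) = ¬True = False
((p3 ∨ p2) → (p2 → p3)) → ¬¬((p2 → (p3 → p2)) → ((p2 → p3) → p2)) = True → False = False
¬(((p3 ∨ p2) → (p2 → p3)) → ¬¬((p2 → (p3 → p2)) → ((p2 → p3) → p2))) = ¬False = True
p3 ∧ ¬(((p3 ∨ p2) → (p2 → p3)) → ¬¬((p2 → (p3 → p2)) → ((p2 → p3) → p2))) = False ∧ True = False
(((p2 ∧ p3) → p2) → p3) → (p3 ∧ ¬(((p3 ∨ p2) → (p2 → p3)) → ¬¬((p2 → (p3 → p2)) → ((p2 → p3) → p2)))) = False → False = True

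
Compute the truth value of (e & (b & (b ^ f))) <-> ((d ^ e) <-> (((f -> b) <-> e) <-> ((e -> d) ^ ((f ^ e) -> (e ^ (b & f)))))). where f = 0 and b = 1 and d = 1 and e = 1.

Substituting f=0, b=1, d=1, e=1:
b ^ f = 1 ^ 0 = 1
b & (b ^ f) = 1 & 1 = 1
e & (b & (b ^ f)) = 1 & 1 = 1
d ^ e = 1 ^ 1 = 0
f -> b = 0 -> 1 = 1
(f -> b) <-> e = 1 <-> 1 = 1
e -> d = 1 -> 1 = 1
f ^ e = 0 ^ 1 = 1
b & f = 1 & 0 = 0
e ^ (b & f) = 1 ^ 0 = 1
(f ^ e) -> (e ^ (b & f)) = 1 -> 1 = 1
(e -> d) ^ ((f ^ e) -> (e ^ (b & f))) = 1 ^ 1 = 0
((f -> b) <-> e) <-> ((e -> d) ^ ((f ^ e) -> (e ^ (b & f)))) = 1 <-> 0 = 0
(d ^ e) <-> (((f -> b) <-> e) <-> ((e -> d) ^ ((f ^ e) -> (e ^ (b & f))))) = 0 <-> 0 = 1
(e & (b & (b ^ f))) <-> ((d ^ e) <-> (((f -> b) <-> e) <-> ((e -> d) ^ ((f ^ e) -> (e ^ (b & f)))))) = 1 <-> 1 = 1

1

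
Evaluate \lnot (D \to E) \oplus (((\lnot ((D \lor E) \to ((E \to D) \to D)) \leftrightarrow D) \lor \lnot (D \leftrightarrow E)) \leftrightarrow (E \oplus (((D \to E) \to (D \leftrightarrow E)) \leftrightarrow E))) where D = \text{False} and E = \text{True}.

D \to E = \text{False} \to \text{True} = \text{True}
\lnot (D \to E) = \lnot \text{True} = \text{False}
D \lor E = \text{False} \lor \text{True} = \text{True}
E \to D = \text{True} \to \text{False} = \text{False}
(E \to D) \to D = \text{False} \to \text{False} = \text{True}
(D \lor E) \to ((E \to D) \to D) = \text{True} \to \text{True} = \text{True}
\lnot ((D \lor E) \to ((E \to D) \to D)) = \lnot \text{True} = \text{False}
\lnot ((D \lor E) \to ((E \to D) \to D)) \leftrightarrow D = \text{False} \leftrightarrow \text{False} = \text{True}
D \leftrightarrow E = \text{False} \leftrightarrow \text{True} = \text{False}
\lnot (D \leftrightarrow E) = \lnot \text{False} = \text{True}
(\lnot ((D \lor E) \to ((E \to D) \to D)) \leftrightarrow D) \lor \lnot (D \leftrightarrow E) = \text{True} \lor \text{True} = \text{True}
D \to E = \text{False} \to \text{True} = \text{True}
D \leftrightarrow E = \text{False} \leftrightarrow \text{True} = \text{False}
(D \to E) \to (D \leftrightarrow E) = \text{True} \to \text{False} = \text{False}
((D \to E) \to (D \leftrightarrow E)) \leftrightarrow E = \text{False} \leftrightarrow \text{True} = \text{False}
E \oplus (((D \to E) \to (D \leftrightarrow E)) \leftrightarrow E) = \text{True} \oplus \text{False} = \text{True}
((\lnot ((D \lor E) \to ((E \to D) \to D)) \leftrightarrow D) \lor \lnot (D \leftrightarrow E)) \leftrightarrow (E \oplus (((D \to E) \to (D \leftrightarrow E)) \leftrightarrow E)) = \text{True} \leftrightarrow \text{True} = \text{True}
\lnot (D \to E) \oplus (((\lnot ((D \lor E) \to ((E \to D) \to D)) \leftrightarrow D) \lor \lnot (D \leftrightarrow E)) \leftrightarrow (E \oplus (((D \to E) \to (D \leftrightarrow E)) \leftrightarrow E))) = \text{False} \oplus \text{True} = \text{True}

\text{True}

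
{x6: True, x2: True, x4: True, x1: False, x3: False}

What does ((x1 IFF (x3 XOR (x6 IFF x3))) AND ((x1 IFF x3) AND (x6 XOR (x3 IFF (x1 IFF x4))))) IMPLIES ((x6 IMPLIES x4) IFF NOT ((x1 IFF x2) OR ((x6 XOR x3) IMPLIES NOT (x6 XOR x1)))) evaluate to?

x6 IFF x3 = True IFF False = False
x3 XOR (x6 IFF x3) = False XOR False = False
x1 IFF (x3 XOR (x6 IFF x3)) = False IFF False = True
x1 IFF x3 = False IFF False = True
x1 IFF x4 = False IFF True = False
x3 IFF (x1 IFF x4) = False IFF False = True
x6 XOR (x3 IFF (x1 IFF x4)) = True XOR True = False
(x1 IFF x3) AND (x6 XOR (x3 IFF (x1 IFF x4))) = True AND False = False
(x1 IFF (x3 XOR (x6 IFF x3))) AND ((x1 IFF x3) AND (x6 XOR (x3 IFF (x1 IFF x4)))) = True AND False = False
x6 IMPLIES x4 = True IMPLIES True = True
x1 IFF x2 = False IFF True = False
x6 XOR x3 = True XOR False = True
x6 XOR x1 = True XOR False = True
NOT (x6 XOR x1) = NOT True = False
(x6 XOR x3) IMPLIES NOT (x6 XOR x1) = True IMPLIES False = False
(x1 IFF x2) OR ((x6 XOR x3) IMPLIES NOT (x6 XOR x1)) = False OR False = False
NOT ((x1 IFF x2) OR ((x6 XOR x3) IMPLIES NOT (x6 XOR x1))) = NOT False = True
(x6 IMPLIES x4) IFF NOT ((x1 IFF x2) OR ((x6 XOR x3) IMPLIES NOT (x6 XOR x1))) = True IFF True = True
((x1 IFF (x3 XOR (x6 IFF x3))) AND ((x1 IFF x3) AND (x6 XOR (x3 IFF (x1 IFF x4))))) IMPLIES ((x6 IMPLIES x4) IFF NOT ((x1 IFF x2) OR ((x6 XOR x3) IMPLIES NOT (x6 XOR x1)))) = False IMPLIES True = True

True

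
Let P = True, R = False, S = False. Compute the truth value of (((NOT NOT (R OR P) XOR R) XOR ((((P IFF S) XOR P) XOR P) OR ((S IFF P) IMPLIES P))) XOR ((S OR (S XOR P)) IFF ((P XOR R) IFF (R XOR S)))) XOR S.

False

R OR P = False OR True = True
NOT (R OR P) = NOT True = False
NOT NOT (R OR P) = NOT False = True
NOT NOT (R OR P) XOR R = True XOR False = True
P IFF S = True IFF False = False
(P IFF S) XOR P = False XOR True = True
((P IFF S) XOR P) XOR P = True XOR True = False
S IFF P = False IFF True = False
(S IFF P) IMPLIES P = False IMPLIES True = True
(((P IFF S) XOR P) XOR P) OR ((S IFF P) IMPLIES P) = False OR True = True
(NOT NOT (R OR P) XOR R) XOR ((((P IFF S) XOR P) XOR P) OR ((S IFF P) IMPLIES P)) = True XOR True = False
S XOR P = False XOR True = True
S OR (S XOR P) = False OR True = True
P XOR R = True XOR False = True
R XOR S = False XOR False = False
(P XOR R) IFF (R XOR S) = True IFF False = False
(S OR (S XOR P)) IFF ((P XOR R) IFF (R XOR S)) = True IFF False = False
((NOT NOT (R OR P) XOR R) XOR ((((P IFF S) XOR P) XOR P) OR ((S IFF P) IMPLIES P))) XOR ((S OR (S XOR P)) IFF ((P XOR R) IFF (R XOR S))) = False XOR False = False
(((NOT NOT (R OR P) XOR R) XOR ((((P IFF S) XOR P) XOR P) OR ((S IFF P) IMPLIES P))) XOR ((S OR (S XOR P)) IFF ((P XOR R) IFF (R XOR S)))) XOR S = False XOR False = False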